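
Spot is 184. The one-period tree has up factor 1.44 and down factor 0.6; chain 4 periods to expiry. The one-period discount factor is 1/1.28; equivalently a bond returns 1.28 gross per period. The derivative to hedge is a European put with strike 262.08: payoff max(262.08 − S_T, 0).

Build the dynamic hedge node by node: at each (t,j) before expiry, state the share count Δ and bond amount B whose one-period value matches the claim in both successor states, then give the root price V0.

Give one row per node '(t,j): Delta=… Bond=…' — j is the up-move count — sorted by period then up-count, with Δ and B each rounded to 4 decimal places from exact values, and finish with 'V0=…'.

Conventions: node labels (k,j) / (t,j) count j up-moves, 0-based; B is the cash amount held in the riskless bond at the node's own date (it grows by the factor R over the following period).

(0,0): Delta=-0.1666 Bond=39.1048
(1,0): Delta=-0.7086 Bond=109.8870
(1,1): Delta=-0.1135 Bond=35.9758
(2,0): Delta=-1.0000 Bond=159.9609
(2,1): Delta=-0.6800 Bond=136.1129
(2,2): Delta=-0.0579 Bond=24.8574
(3,0): Delta=-1.0000 Bond=204.7500
(3,1): Delta=-1.0000 Bond=204.7500
(3,2): Delta=-0.6486 Bond=167.0421
(3,3): Delta=0.0000 Bond=0.0000
V0=8.4528

Risk-neutral probability p* = (R−d)/(u−d) = (1.28−0.6)/(1.44−0.6) = 0.8095.
Payoffs at expiry: V(4,0)=238.2336, V(4,1)=204.8486, V(4,2)=124.7247, V(4,3)=0.0000, V(4,4)=0.0000
Node (3,0) S=39.7440: V=(p*·204.8486+(1−p*)·238.2336)/1.28=165.0060; Δ=(204.8486−238.2336)/(57.2314−23.8464)=-1.0000; B=V−Δ·S=204.7500
Node (3,1) S=95.3856: V=(p*·124.7247+(1−p*)·204.8486)/1.28=109.3644; Δ=(124.7247−204.8486)/(137.3553−57.2314)=-1.0000; B=V−Δ·S=204.7500
Node (3,2) S=228.9254: V=(p*·0.0000+(1−p*)·124.7247)/1.28=18.5602; Δ=(0.0000−124.7247)/(329.6526−137.3553)=-0.6486; B=V−Δ·S=167.0421
Node (3,3) S=549.4211: V=(p*·0.0000+(1−p*)·0.0000)/1.28=0.0000; Δ=(0.0000−0.0000)/(791.1663−329.6526)=0.0000; B=V−Δ·S=0.0000
Node (2,0) S=66.2400: V=(p*·109.3644+(1−p*)·165.0060)/1.28=93.7209; Δ=(109.3644−165.0060)/(95.3856−39.7440)=-1.0000; B=V−Δ·S=159.9609
Node (2,1) S=158.9760: V=(p*·18.5602+(1−p*)·109.3644)/1.28=28.0127; Δ=(18.5602−109.3644)/(228.9254−95.3856)=-0.6800; B=V−Δ·S=136.1129
Node (2,2) S=381.5424: V=(p*·0.0000+(1−p*)·18.5602)/1.28=2.7619; Δ=(0.0000−18.5602)/(549.4211−228.9254)=-0.0579; B=V−Δ·S=24.8574
Node (1,0) S=110.4000: V=(p*·28.0127+(1−p*)·93.7209)/1.28=31.6629; Δ=(28.0127−93.7209)/(158.9760−66.2400)=-0.7086; B=V−Δ·S=109.8870
Node (1,1) S=264.9600: V=(p*·2.7619+(1−p*)·28.0127)/1.28=5.9153; Δ=(2.7619−28.0127)/(381.5424−158.9760)=-0.1135; B=V−Δ·S=35.9758
Node (0,0) S=184.0000: V=(p*·5.9153+(1−p*)·31.6629)/1.28=8.4528; Δ=(5.9153−31.6629)/(264.9600−110.4000)=-0.1666; B=V−Δ·S=39.1048
As a check, the time-0 holding Δ(0,0)·S0 + B(0,0) comes to 8.4528 — exactly V0.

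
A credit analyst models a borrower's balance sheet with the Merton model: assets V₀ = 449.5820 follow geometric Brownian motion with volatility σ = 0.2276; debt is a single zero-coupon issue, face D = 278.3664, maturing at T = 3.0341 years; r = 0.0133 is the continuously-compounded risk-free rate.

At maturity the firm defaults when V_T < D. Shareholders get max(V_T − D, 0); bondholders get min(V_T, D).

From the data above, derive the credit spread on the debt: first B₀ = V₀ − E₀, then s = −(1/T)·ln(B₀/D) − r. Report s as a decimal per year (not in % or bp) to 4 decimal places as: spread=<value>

Apply the equity-as-call identities (strike 278.3664, horizon 3.0341 years):
d₁ = [ln(V₀/D) + (r + σ²/2)T] / (σ√T)
   = [ln(449.5820/278.3664) + (0.0133 + 0.5·0.2276²)·3.0341] / (0.2276·√3.0341)
   = [0.479380 + 0.118939] / 0.396449 = 1.509197
d₂ = d₁ − σ√T = 1.509197 − 0.396449 = 1.112748
N(d₁) = 0.934376,  N(d₂) = 0.867092,  e^(−rT) = 0.960450
E₀ = V₀·N(d₁) − D·e^(−rT)·N(d₂)
   = 449.5820·0.934376 − 278.3664·0.960450·0.867092 = 188.255531
B₀ = V₀ − E₀ = 449.5820 − 188.255531 = 261.326469
spread = −(1/T)·ln(B₀/D) − r = −(1/3.0341)·ln(261.326469/278.3664) − 0.0133 = 0.00751928

spread=0.0075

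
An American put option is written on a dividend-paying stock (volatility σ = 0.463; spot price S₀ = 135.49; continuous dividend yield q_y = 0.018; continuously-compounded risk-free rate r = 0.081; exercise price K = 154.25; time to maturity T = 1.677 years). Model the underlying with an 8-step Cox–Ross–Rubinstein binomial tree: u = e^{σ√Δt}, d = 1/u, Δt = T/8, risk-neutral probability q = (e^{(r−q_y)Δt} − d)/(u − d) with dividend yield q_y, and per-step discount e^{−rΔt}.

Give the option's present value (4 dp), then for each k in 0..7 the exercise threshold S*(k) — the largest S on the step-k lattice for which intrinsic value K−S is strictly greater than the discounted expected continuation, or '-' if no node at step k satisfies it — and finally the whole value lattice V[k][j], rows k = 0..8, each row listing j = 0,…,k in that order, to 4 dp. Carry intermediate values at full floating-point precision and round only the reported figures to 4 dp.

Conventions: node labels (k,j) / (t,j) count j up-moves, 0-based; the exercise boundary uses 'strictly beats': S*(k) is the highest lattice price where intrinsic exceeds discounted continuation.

price = 36.8671
boundary = - - 88.6708 71.7327 88.6708 71.7327 88.6708 109.6084
tree:
36.8671
49.9077 23.9644
65.5792 34.6025 13.2201
82.5173 48.4818 20.7041 5.5312
96.2198 65.5792 31.5705 9.5940 1.2982
107.3049 82.5173 46.5305 16.3849 2.5311 0.0000
116.2724 96.2198 65.5792 27.4212 4.9350 0.0000 0.0000
123.5270 107.3049 82.5173 44.6416 9.6219 0.0000 0.0000 0.0000
129.3958 116.2724 96.2198 65.5792 18.7600 0.0000 0.0000 0.0000 0.0000

Δt=0.20963  u=1.23613  d=0.80898  q=0.47832  discount=0.98316
step 8 (expiry): payoffs max(K−S,0) = 129.3958 116.2724 96.2198 65.5792 18.7600 0.0000 0.0000 0.0000 0.0000
step 7: (k=7,j=0): S=30.7230, K−S=123.5270, hold=121.0457 ⇒ V=123.5270 exercise | (k=7,j=1): S=46.9451, K−S=107.3049, hold=104.8847 ⇒ V=107.3049 exercise | (k=7,j=2): S=71.7327, K−S=82.5173, hold=80.1905 ⇒ V=82.5173 exercise | (k=7,j=3): S=109.6084, K−S=44.6416, hold=42.4574 ⇒ V=44.6416 exercise | (k=7,j=4): S=167.4830, K−S=0.0000, hold=9.6219 ⇒ V=9.6219 continue | (k=7,j=5): S=255.9159, K−S=0.0000, hold=0.0000 ⇒ V=0.0000 continue | (k=7,j=6): S=391.0426, K−S=0.0000, hold=0.0000 ⇒ V=0.0000 continue | (k=7,j=7): S=597.5177, K−S=0.0000, hold=0.0000 ⇒ V=0.0000 continue  boundary S*=109.6084
step 6: (k=6,j=0): S=37.9776, K−S=116.2724, hold=113.8185 ⇒ V=116.2724 exercise | (k=6,j=1): S=58.0302, K−S=96.2198, hold=93.8414 ⇒ V=96.2198 exercise | (k=6,j=2): S=88.6708, K−S=65.5792, hold=63.3162 ⇒ V=65.5792 exercise | (k=6,j=3): S=135.4900, K−S=18.7600, hold=27.4212 ⇒ V=27.4212 continue | (k=6,j=4): S=207.0303, K−S=0.0000, hold=4.9350 ⇒ V=4.9350 continue | (k=6,j=5): S=316.3448, K−S=0.0000, hold=0.0000 ⇒ V=0.0000 continue | (k=6,j=6): S=483.3786, K−S=0.0000, hold=0.0000 ⇒ V=0.0000 continue  boundary S*=88.6708
step 5: (k=5,j=0): S=46.9451, K−S=107.3049, hold=104.8847 ⇒ V=107.3049 exercise | (k=5,j=1): S=71.7327, K−S=82.5173, hold=80.1905 ⇒ V=82.5173 exercise | (k=5,j=2): S=109.6084, K−S=44.6416, hold=46.5305 ⇒ V=46.5305 continue | (k=5,j=3): S=167.4830, K−S=0.0000, hold=16.3849 ⇒ V=16.3849 continue | (k=5,j=4): S=255.9159, K−S=0.0000, hold=2.5311 ⇒ V=2.5311 continue | (k=5,j=5): S=391.0426, K−S=0.0000, hold=0.0000 ⇒ V=0.0000 continue  boundary S*=71.7327
step 4: (k=4,j=0): S=58.0302, K−S=96.2198, hold=93.8414 ⇒ V=96.2198 exercise | (k=4,j=1): S=88.6708, K−S=65.5792, hold=64.2045 ⇒ V=65.5792 exercise | (k=4,j=2): S=135.4900, K−S=18.7600, hold=31.5705 ⇒ V=31.5705 continue | (k=4,j=3): S=207.0303, K−S=0.0000, hold=9.5940 ⇒ V=9.5940 continue | (k=4,j=4): S=316.3448, K−S=0.0000, hold=1.2982 ⇒ V=1.2982 continue  boundary S*=88.6708
step 3: (k=3,j=0): S=71.7327, K−S=82.5173, hold=80.1905 ⇒ V=82.5173 exercise | (k=3,j=1): S=109.6084, K−S=44.6416, hold=48.4818 ⇒ V=48.4818 continue | (k=3,j=2): S=167.4830, K−S=0.0000, hold=20.7041 ⇒ V=20.7041 continue | (k=3,j=3): S=255.9159, K−S=0.0000, hold=5.5312 ⇒ V=5.5312 continue  boundary S*=71.7327
step 2: (k=2,j=0): S=88.6708, K−S=65.5792, hold=65.1221 ⇒ V=65.5792 exercise | (k=2,j=1): S=135.4900, K−S=18.7600, hold=34.6025 ⇒ V=34.6025 continue | (k=2,j=2): S=207.0303, K−S=0.0000, hold=13.2201 ⇒ V=13.2201 continue  boundary S*=88.6708
step 1: (k=1,j=0): S=109.6084, K−S=44.6416, hold=49.9077 ⇒ V=49.9077 continue | (k=1,j=1): S=167.4830, K−S=0.0000, hold=23.9644 ⇒ V=23.9644 continue  boundary S*=-
step 0: (k=0,j=0): S=135.4900, K−S=18.7600, hold=36.8671 ⇒ V=36.8671 continue  boundary S*=-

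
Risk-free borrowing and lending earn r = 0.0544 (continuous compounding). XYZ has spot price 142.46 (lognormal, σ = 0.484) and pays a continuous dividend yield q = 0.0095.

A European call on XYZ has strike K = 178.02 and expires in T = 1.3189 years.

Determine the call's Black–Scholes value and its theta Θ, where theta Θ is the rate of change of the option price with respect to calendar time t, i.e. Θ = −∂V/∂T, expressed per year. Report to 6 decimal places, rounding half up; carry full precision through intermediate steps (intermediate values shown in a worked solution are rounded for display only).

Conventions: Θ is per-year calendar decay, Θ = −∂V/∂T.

price = 22.435086
Θ = -13.721821

σ√T = 0.484·√1.3189 = 0.555842
d₁ = (ln(S/K) + (r−q+σ²/2)T) / (σ√T) = (ln(142.46/178.02) + (0.0544−0.0095+0.484²/2)·1.3189) / 0.555842 = (-0.222835 + 0.213699) / 0.555842 = -0.016436
d₂ = d₁ − σ√T = -0.016436 − 0.555842 = -0.572278
e^{−rT} = 0.930765
e^{−qT} = 0.987549
N(d₁) = 0.493443,  N(d₂) = 0.283567
Call price V = S·e^{−qT}·N(d₁) − K·e^{−rT}·N(d₂) = 69.420638 − 46.985553 = 22.435086
φ(d₁) = (1/√(2π))·e^{−d₁²/2} = 0.398888
Θ = −S·e^{−qT}·φ(d₁)·σ/(2√T) + q·S·e^{−qT}·N(d₁) − r·K·e^{−rT}·N(d₂) = −11.825303 + 0.659496 − 2.556014 = -13.721821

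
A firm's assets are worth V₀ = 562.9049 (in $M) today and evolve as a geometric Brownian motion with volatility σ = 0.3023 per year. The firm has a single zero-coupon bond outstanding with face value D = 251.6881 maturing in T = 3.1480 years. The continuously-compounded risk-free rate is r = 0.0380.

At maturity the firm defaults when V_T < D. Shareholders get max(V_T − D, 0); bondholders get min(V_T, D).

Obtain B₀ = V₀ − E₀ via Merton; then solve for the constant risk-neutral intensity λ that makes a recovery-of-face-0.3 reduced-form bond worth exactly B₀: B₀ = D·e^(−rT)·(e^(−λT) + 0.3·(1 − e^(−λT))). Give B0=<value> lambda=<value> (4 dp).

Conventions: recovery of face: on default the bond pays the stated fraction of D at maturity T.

B0=220.1175 lambda=0.0066

With assets at 562.9049 and a single debt payment of 251.6881 at 3.1480 years:
d₁ = [ln(V₀/D) + (r + σ²/2)T] / (σ√T)
   = [ln(562.9049/251.6881) + (0.0380 + 0.5·0.3023²)·3.1480] / (0.3023·√3.1480)
   = [0.804920 + 0.263464] / 0.536359 = 1.991921
d₂ = d₁ − σ√T = 1.991921 − 0.536359 = 1.455562
N(d₁) = 0.976810,  N(d₂) = 0.927243,  e^(−rT) = 0.887254
E₀ = V₀·N(d₁) − D·e^(−rT)·N(d₂)
   = 562.9049·0.976810 − 251.6881·0.887254·0.927243 = 342.787370
B₀ = V₀ − E₀ = 562.9049 − 342.787370 = 220.117530
e^(−λT) = (B₀·e^(rT)/D − 0.3)/(1 − 0.3) = (220.1175·1.127073/251.6881 − 0.3)/0.7 = 0.97956876
λ = −ln(0.97956876)/3.1480 = 0.006557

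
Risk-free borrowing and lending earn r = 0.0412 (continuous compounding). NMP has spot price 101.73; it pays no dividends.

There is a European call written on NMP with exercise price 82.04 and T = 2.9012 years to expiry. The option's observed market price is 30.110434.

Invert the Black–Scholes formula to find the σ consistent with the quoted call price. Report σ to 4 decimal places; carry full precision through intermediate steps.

sigma = 0.1579

At σ = 0.1579 the Black–Scholes value reproduces the quote:
σ√T = 0.1579·√2.9012 = 0.268950
d₁ = (ln(S/K) + (r+σ²/2)T) / (σ√T) = (ln(101.73/82.04) + (0.0412+0.1579²/2)·2.9012) / 0.268950 = (0.215115 + 0.155696) / 0.268950 = 1.378740
d₂ = d₁ − σ√T = 1.378740 − 0.268950 = 1.109791
e^{−rT} = 0.887338
N(d₁) = 0.916013,  N(d₂) = 0.866455
V = S·N(d₁) − K·e^{−rT}·N(d₂) = 93.185960 − 63.075525 = 30.110434 (matching the quote); vega is positive throughout, so no other σ reproduces this price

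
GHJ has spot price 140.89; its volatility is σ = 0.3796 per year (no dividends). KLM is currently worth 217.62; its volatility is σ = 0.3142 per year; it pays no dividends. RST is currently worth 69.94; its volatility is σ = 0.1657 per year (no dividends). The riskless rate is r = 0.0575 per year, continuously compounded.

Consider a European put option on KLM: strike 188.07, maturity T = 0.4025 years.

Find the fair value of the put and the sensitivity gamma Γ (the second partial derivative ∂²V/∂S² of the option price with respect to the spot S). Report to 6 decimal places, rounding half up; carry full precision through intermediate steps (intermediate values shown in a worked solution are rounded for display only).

σ√T = 0.3142·√0.4025 = 0.199338
d₁ = (ln(S/K) + (r+σ²/2)T) / (σ√T) = (ln(217.62/188.07) + (0.0575+0.3142²/2)·0.4025) / 0.199338 = (0.145936 + 0.043011) / 0.199338 = 0.947878
d₂ = d₁ − σ√T = 0.947878 − 0.199338 = 0.748540
e^{−rT} = 0.977122
N(−d₁) = 0.171596,  N(−d₂) = 0.227067
Put price V = K·e^{−rT}·N(−d₂) − S·N(−d₁) = 41.727523 − 37.342678 = 4.384845
φ(d₁) = (1/√(2π))·e^{−d₁²/2} = 0.254571
Γ = φ(d₁) / (S·σ·√T) = 0.005868

price = 4.384845
Γ = 0.005868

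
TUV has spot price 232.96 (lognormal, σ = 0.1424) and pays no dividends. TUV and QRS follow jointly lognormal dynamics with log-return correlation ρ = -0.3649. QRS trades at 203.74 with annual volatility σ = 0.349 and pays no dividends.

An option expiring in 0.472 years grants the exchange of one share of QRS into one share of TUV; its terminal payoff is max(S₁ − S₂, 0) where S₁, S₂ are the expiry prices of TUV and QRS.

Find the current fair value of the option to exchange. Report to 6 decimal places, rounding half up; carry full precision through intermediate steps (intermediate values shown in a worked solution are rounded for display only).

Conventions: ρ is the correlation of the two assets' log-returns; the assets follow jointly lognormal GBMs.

σ_eff = √(σ₁² + σ₂² − 2ρσ₁σ₂) = √(0.1424² + 0.349² − 2·-0.3649·0.1424·0.349) = 0.422313
d₁ = (ln(S₁/S₂) + (q₂ − q₁ + σ_eff²/2)T) / (σ_eff√T) = (ln(232.96/203.74) + (0.0 − 0.0 + 0.089174)·0.472) / 0.290138 = 0.606994
d₂ = d₁ − σ_eff√T = 0.606994 − 0.290138 = 0.316856
N(d₁) = 0.728073,  N(d₂) = 0.624323
V = S₁·e^{−q₁T}·N(d₁) − S₂·e^{−q₂T}·N(d₂) = 169.611775 − 127.199645 = 42.412129
Key observation: r never enters — measured in units of QRS, the claim is a call on S₁/S₂ struck at 1, so only the dividend yields and σ_eff matter.

exchange price = 42.412129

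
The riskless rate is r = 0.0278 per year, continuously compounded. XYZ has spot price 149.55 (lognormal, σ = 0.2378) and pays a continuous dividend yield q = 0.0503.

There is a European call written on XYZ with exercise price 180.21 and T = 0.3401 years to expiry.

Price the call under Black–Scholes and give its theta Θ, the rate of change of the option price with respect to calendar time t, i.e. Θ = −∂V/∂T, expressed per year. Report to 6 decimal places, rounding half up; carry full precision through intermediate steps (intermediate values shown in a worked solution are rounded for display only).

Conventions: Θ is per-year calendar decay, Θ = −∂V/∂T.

σ√T = 0.2378·√0.3401 = 0.138680
d₁ = (ln(S/K) + (r−q+σ²/2)T) / (σ√T) = (ln(149.55/180.21) + (0.0278−0.0503+0.2378²/2)·0.3401) / 0.138680 = (-0.186492 + 0.001964) / 0.138680 = -1.330600
d₂ = d₁ − σ√T = -1.330600 − 0.138680 = -1.469280
e^{−rT} = 0.990590
e^{−qT} = 0.983038
N(d₁) = 0.091660,  N(d₂) = 0.070878
Call price V = S·e^{−qT}·N(d₁) − K·e^{−rT}·N(d₂) = 13.475298 − 12.652795 = 0.822502
φ(d₁) = (1/√(2π))·e^{−d₁²/2} = 0.164608
Θ = −S·e^{−qT}·φ(d₁)·σ/(2√T) + q·S·e^{−qT}·N(d₁) − r·K·e^{−rT}·N(d₂) = −4.933864 + 0.677807 − 0.351748 = -4.607804

price = 0.822502
Θ = -4.607804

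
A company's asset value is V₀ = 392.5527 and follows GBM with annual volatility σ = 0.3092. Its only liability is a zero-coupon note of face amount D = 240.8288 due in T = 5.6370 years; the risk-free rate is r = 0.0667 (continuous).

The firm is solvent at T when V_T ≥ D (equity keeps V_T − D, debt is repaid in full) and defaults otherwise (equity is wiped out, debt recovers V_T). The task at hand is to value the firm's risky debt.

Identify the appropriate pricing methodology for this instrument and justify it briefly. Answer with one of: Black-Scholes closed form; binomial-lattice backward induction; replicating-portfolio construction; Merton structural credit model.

Key observation: with the firm-asset dynamics (V₀ = 392.5527) and a single zero-coupon liability of face 240.8288 given, debt value, spread, and default probability all derive from the option view of the balance sheet.

framework: Merton structural credit model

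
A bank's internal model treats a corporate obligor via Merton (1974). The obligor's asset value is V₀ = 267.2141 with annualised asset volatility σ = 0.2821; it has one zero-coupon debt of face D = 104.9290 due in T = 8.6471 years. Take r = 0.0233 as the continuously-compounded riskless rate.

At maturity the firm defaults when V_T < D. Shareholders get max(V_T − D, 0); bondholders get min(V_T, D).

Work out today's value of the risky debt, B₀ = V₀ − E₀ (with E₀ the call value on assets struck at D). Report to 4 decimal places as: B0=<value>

B0=81.1487

With assets at 267.2141 and a single debt payment of 104.9290 at 8.6471 years:
d₁ = [ln(V₀/D) + (r + σ²/2)T] / (σ√T)
   = [ln(267.2141/104.9290) + (0.0233 + 0.5·0.2821²)·8.6471] / (0.2821·√8.6471)
   = [0.934766 + 0.545547] / 0.829542 = 1.784495
d₂ = d₁ − σ√T = 1.784495 − 0.829542 = 0.954953
N(d₁) = 0.962828,  N(d₂) = 0.830199,  e^(−rT) = 0.817522
E₀ = V₀·N(d₁) − D·e^(−rT)·N(d₂)
   = 267.2141·0.962828 − 104.9290·0.817522·0.830199 = 186.065352
B₀ = V₀ − E₀ = 267.2141 − 186.065352 = 81.148748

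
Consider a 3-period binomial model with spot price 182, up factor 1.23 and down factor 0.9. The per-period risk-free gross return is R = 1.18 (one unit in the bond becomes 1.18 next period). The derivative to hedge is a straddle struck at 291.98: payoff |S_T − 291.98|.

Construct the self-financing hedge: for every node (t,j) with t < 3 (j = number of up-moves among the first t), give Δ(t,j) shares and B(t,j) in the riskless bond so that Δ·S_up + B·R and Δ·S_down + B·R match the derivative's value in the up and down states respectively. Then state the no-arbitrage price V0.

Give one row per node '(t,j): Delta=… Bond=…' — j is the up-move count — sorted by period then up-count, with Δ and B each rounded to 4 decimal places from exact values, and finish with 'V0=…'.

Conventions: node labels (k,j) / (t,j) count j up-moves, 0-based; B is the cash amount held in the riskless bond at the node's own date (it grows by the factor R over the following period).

(0,0): Delta=-0.1960 Bond=66.0996
(1,0): Delta=-1.0000 Bond=209.6955
(1,1): Delta=-0.0909 Bond=54.4800
(2,0): Delta=-1.0000 Bond=247.4407
(2,1): Delta=-1.0000 Bond=247.4407
(2,2): Delta=0.0279 Bond=31.5803
V0=30.4307

The replicating-portfolio and risk-neutral prices coincide; use p* = (1.18−0.9)/(1.23−0.9) = 0.8485 for the latter.
At maturity the claim pays: V(3,0)=159.3020, V(3,1)=110.6534, V(3,2)=44.1670, V(3,3)=46.6978
  t=2,j=0: stock 147.4200 → up 181.3266 (V=110.6534), down 132.6780 (V=159.3020). Price 100.0207; hedge Δ=-1.0000, bond B=247.4407.
  t=2,j=1: stock 201.4740 → up 247.8130 (V=44.1670), down 181.3266 (V=110.6534). Price 45.9667; hedge Δ=-1.0000, bond B=247.4407.
  t=2,j=2: stock 275.3478 → up 338.6778 (V=46.6978), down 247.8130 (V=44.1670). Price 39.2494; hedge Δ=0.0279, bond B=31.5803.
  t=1,j=0: stock 163.8000 → up 201.4740 (V=45.9667), down 147.4200 (V=100.0207). Price 45.8955; hedge Δ=-1.0000, bond B=209.6955.
  t=1,j=1: stock 223.8600 → up 275.3478 (V=39.2494), down 201.4740 (V=45.9667). Price 34.1247; hedge Δ=-0.0909, bond B=54.4800.
  t=0,j=0: stock 182.0000 → up 223.8600 (V=34.1247), down 163.8000 (V=45.8955). Price 30.4307; hedge Δ=-0.1960, bond B=66.0996.
Check: Δ(0,0)·S0 + B(0,0) = 30.4307 = V0.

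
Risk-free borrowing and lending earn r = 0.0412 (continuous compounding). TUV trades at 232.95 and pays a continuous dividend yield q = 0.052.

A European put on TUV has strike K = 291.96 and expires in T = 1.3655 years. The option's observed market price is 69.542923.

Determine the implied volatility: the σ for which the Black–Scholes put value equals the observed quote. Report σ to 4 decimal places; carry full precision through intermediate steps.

sigma = 0.2782

At σ = 0.2782 the Black–Scholes value reproduces the quote:
σ√T = 0.2782·√1.3655 = 0.325090
d₁ = (ln(S/K) + (r−q+σ²/2)T) / (σ√T) = (ln(232.95/291.96) + (0.0412−0.052+0.2782²/2)·1.3655) / 0.325090 = (-0.225793 + 0.038094) / 0.325090 = -0.577376
d₂ = d₁ − σ√T = -0.577376 − 0.325090 = -0.902465
e^{−rT} = 0.945295
e^{−qT} = 0.931456
N(−d₁) = 0.718157,  N(−d₂) = 0.816595
V = K·e^{−rT}·N(−d₂) − S·e^{−qT}·N(−d₁) = 225.370630 − 155.827706 = 69.542923 (matching the quote); vega is positive throughout, so no other σ reproduces this price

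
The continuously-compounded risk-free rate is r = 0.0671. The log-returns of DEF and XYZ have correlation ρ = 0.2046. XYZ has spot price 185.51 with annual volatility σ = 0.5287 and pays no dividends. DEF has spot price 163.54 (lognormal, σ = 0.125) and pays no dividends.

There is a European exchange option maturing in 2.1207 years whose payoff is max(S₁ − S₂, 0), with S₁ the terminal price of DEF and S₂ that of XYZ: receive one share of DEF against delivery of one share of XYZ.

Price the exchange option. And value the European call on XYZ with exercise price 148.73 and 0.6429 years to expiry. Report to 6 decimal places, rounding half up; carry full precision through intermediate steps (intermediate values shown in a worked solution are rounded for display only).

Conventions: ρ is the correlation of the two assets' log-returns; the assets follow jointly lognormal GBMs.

exchange price = 40.977975
price(XYZ call K=148.73) = 54.117955

σ_eff = √(σ₁² + σ₂² − 2ρσ₁σ₂) = √(0.125² + 0.5287² − 2·0.2046·0.125·0.5287) = 0.517789
d₁ = (ln(S₁/S₂) + (q₂ − q₁ + σ_eff²/2)T) / (σ_eff√T) = (ln(163.54/185.51) + (0.0 − 0.0 + 0.134053)·2.1207) / 0.754037 = 0.209850
d₂ = d₁ − σ_eff√T = 0.209850 − 0.754037 = -0.544187
N(d₁) = 0.583108,  N(d₂) = 0.293156
V = S₁·e^{−q₁T}·N(d₁) − S₂·e^{−q₂T}·N(d₂) = 95.361424 − 54.383449 = 40.977975
[vanilla: XYZ call K=148.73]
σ√T = 0.5287·√0.6429 = 0.423917
d₁ = (ln(S/K) + (r+σ²/2)T) / (σ√T) = (ln(185.51/148.73) + (0.0671+0.5287²/2)·0.6429) / 0.423917 = (0.220976 + 0.132991) / 0.423917 = 0.834993
d₂ = d₁ − σ√T = 0.834993 − 0.423917 = 0.411075
e^{−rT} = 0.957779
N(d₁) = 0.798139,  N(d₂) = 0.659491
price = S·N(d₁) − K·e^{−rT}·N(d₂) = 148.062774 − 93.944819 = 54.117955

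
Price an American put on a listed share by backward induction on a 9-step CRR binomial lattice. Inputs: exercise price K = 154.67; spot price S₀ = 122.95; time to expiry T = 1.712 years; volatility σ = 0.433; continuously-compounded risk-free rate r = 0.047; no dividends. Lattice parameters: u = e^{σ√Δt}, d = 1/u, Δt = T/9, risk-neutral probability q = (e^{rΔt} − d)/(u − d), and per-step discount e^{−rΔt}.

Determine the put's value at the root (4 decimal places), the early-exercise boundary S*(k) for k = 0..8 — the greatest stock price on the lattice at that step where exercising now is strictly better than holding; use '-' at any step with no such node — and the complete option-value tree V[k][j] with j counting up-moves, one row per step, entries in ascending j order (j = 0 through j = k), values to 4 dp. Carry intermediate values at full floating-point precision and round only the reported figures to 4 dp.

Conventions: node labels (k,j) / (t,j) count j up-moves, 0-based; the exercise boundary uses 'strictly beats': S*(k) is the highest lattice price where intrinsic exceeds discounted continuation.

params: Δt=0.19022 u=1.20786 d=0.82791 q=0.47656 e^(-rΔt)=0.99110
t_9 payoffs: 132.2013 121.8899 106.8462 84.8985 52.8784 6.1635 0.0000 0.0000 0.0000 0.0000
t_8: node(8,0) S=27.1390 payoff=127.5310 vs cont=126.1543 → 127.5310 [stop]  node(8,1) S=39.5938 payoff=115.0762 vs cont=113.6995 → 115.0762 [stop]  node(8,2) S=57.7645 payoff=96.9055 vs cont=95.5288 → 96.9055 [stop]  node(8,3) S=84.2743 payoff=70.3957 vs cont=69.0191 → 70.3957 [stop]  node(8,4) S=122.9500 payoff=31.7200 vs cont=30.3433 → 31.7200 [stop]  node(8,5) S=179.3751 payoff=0.0000 vs cont=3.1975 → 3.1975 [wait]  node(8,6) S=261.6952 payoff=0.0000 vs cont=0.0000 → 0.0000 [wait]  node(8,7) S=381.7942 payoff=0.0000 vs cont=0.0000 → 0.0000 [wait]  node(8,8) S=557.0099 payoff=0.0000 vs cont=0.0000 → 0.0000 [wait]  ⇒ S*(8)=122.9500
t_7: node(7,0) S=32.7801 payoff=121.8899 vs cont=120.5132 → 121.8899 [stop]  node(7,1) S=47.8238 payoff=106.8462 vs cont=105.4695 → 106.8462 [stop]  node(7,2) S=69.7715 payoff=84.8985 vs cont=83.5218 → 84.8985 [stop]  node(7,3) S=101.7916 payoff=52.8784 vs cont=51.5018 → 52.8784 [stop]  node(7,4) S=148.5065 payoff=6.1635 vs cont=17.9659 → 17.9659 [wait]  node(7,5) S=216.6601 payoff=0.0000 vs cont=1.6588 → 1.6588 [wait]  node(7,6) S=316.0913 payoff=0.0000 vs cont=0.0000 → 0.0000 [wait]  node(7,7) S=461.1542 payoff=0.0000 vs cont=0.0000 → 0.0000 [wait]  ⇒ S*(7)=101.7916
t_6: node(6,0) S=39.5938 payoff=115.0762 vs cont=113.6995 → 115.0762 [stop]  node(6,1) S=57.7645 payoff=96.9055 vs cont=95.5288 → 96.9055 [stop]  node(6,2) S=84.2743 payoff=70.3957 vs cont=69.0191 → 70.3957 [stop]  node(6,3) S=122.9500 payoff=31.7200 vs cont=35.9178 → 35.9178 [wait]  node(6,4) S=179.3751 payoff=0.0000 vs cont=10.1038 → 10.1038 [wait]  node(6,5) S=261.6952 payoff=0.0000 vs cont=0.8605 → 0.8605 [wait]  node(6,6) S=381.7942 payoff=0.0000 vs cont=0.0000 → 0.0000 [wait]  ⇒ S*(6)=84.2743
t_5: node(5,0) S=47.8238 payoff=106.8462 vs cont=105.4695 → 106.8462 [stop]  node(5,1) S=69.7715 payoff=84.8985 vs cont=83.5218 → 84.8985 [stop]  node(5,2) S=101.7916 payoff=52.8784 vs cont=53.4845 → 53.4845 [wait]  node(5,3) S=148.5065 payoff=6.1635 vs cont=23.4056 → 23.4056 [wait]  node(5,4) S=216.6601 payoff=0.0000 vs cont=5.6481 → 5.6481 [wait]  node(5,5) S=316.0913 payoff=0.0000 vs cont=0.4464 → 0.4464 [wait]  ⇒ S*(5)=69.7715
t_4: node(4,0) S=57.7645 payoff=96.9055 vs cont=95.5288 → 96.9055 [stop]  node(4,1) S=84.2743 payoff=70.3957 vs cont=69.3054 → 70.3957 [stop]  node(4,2) S=122.9500 payoff=31.7200 vs cont=38.8016 → 38.8016 [wait]  node(4,3) S=179.3751 payoff=0.0000 vs cont=14.8100 → 14.8100 [wait]  node(4,4) S=261.6952 payoff=0.0000 vs cont=3.1410 → 3.1410 [wait]  ⇒ S*(4)=84.2743
t_3: node(3,0) S=69.7715 payoff=84.8985 vs cont=83.5218 → 84.8985 [stop]  node(3,1) S=101.7916 payoff=52.8784 vs cont=54.8466 → 54.8466 [wait]  node(3,2) S=148.5065 payoff=6.1635 vs cont=27.1245 → 27.1245 [wait]  node(3,3) S=216.6601 payoff=0.0000 vs cont=9.1667 → 9.1667 [wait]  ⇒ S*(3)=69.7715
t_2: node(2,0) S=84.2743 payoff=70.3957 vs cont=69.9487 → 70.3957 [stop]  node(2,1) S=122.9500 payoff=31.7200 vs cont=41.2647 → 41.2647 [wait]  node(2,2) S=179.3751 payoff=0.0000 vs cont=18.4012 → 18.4012 [wait]  ⇒ S*(2)=84.2743
t_1: node(1,0) S=101.7916 payoff=52.8784 vs cont=56.0099 → 56.0099 [wait]  node(1,1) S=148.5065 payoff=6.1635 vs cont=30.0985 → 30.0985 [wait]  ⇒ S*(1)=-
t_0: node(0,0) S=122.9500 payoff=31.7200 vs cont=43.2729 → 43.2729 [wait]  ⇒ S*(0)=-

price = 43.2729
boundary = - - 84.2743 69.7715 84.2743 69.7715 84.2743 101.7916 122.9500
tree:
43.2729
56.0099 30.0985
70.3957 41.2647 18.4012
84.8985 54.8466 27.1245 9.1667
96.9055 70.3957 38.8016 14.8100 3.1410
106.8462 84.8985 53.4845 23.4056 5.6481 0.4464
115.0762 96.9055 70.3957 35.9178 10.1038 0.8605 0.0000
121.8899 106.8462 84.8985 52.8784 17.9659 1.6588 0.0000 0.0000
127.5310 115.0762 96.9055 70.3957 31.7200 3.1975 0.0000 0.0000 0.0000
132.2013 121.8899 106.8462 84.8985 52.8784 6.1635 0.0000 0.0000 0.0000 0.0000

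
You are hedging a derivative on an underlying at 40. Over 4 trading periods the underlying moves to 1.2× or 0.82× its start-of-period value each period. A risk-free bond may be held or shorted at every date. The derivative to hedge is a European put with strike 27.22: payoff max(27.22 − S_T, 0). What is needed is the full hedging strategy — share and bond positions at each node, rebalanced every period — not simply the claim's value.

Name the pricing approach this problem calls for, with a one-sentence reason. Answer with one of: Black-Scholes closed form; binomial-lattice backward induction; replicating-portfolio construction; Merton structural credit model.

Key observation: what is demanded is not a single number but the (Δ, B) position at each node of the 1.2/0.82 tree starting at 40; constructing those positions is the replicating-portfolio method.

framework: replicating-portfolio construction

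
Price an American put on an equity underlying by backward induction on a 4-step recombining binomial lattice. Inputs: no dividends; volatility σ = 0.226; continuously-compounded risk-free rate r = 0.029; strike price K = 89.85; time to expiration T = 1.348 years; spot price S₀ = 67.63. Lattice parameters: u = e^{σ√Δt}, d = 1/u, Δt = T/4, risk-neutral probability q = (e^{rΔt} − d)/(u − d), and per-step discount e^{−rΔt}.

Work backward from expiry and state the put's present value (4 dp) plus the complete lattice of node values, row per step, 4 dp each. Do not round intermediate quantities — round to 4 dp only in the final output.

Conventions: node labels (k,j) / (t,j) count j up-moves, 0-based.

price = 22.2200
tree:
22.2200
30.5354 14.2604
37.8285 22.2200 6.7226
44.2248 30.5354 12.7388 0.9461
49.8346 37.8285 22.2200 1.9284 0.0000

Δt=0.33700, u=1.14019, d=0.87705, q=0.50457, disc=e^(-rΔt)=0.99027
k=4 terminal: V=max(K-S,0) → 49.8346 37.8285 22.2200 1.9284 0.0000
k=3: j=0 S=45.6252 intr=44.2248 cont=43.3509 V=44.2248[EX]; j=1 S=59.3146 intr=30.5354 cont=29.6616 V=30.5354[EX]; j=2 S=77.1112 intr=12.7388 cont=11.8650 V=12.7388[EX]; j=3 S=100.2475 intr=0.0000 cont=0.9461 V=0.9461[hold]
k=2: j=0 S=52.0215 intr=37.8285 cont=36.9546 V=37.8285[EX]; j=1 S=67.6300 intr=22.2200 cont=21.3462 V=22.2200[EX]; j=2 S=87.9216 intr=1.9284 cont=6.7226 V=6.7226[hold]
k=1: j=0 S=59.3146 intr=30.5354 cont=29.6616 V=30.5354[EX]; j=1 S=77.1112 intr=12.7388 cont=14.2604 V=14.2604[hold]
k=0: j=0 S=67.6300 intr=22.2200 cont=22.1065 V=22.2200[EX]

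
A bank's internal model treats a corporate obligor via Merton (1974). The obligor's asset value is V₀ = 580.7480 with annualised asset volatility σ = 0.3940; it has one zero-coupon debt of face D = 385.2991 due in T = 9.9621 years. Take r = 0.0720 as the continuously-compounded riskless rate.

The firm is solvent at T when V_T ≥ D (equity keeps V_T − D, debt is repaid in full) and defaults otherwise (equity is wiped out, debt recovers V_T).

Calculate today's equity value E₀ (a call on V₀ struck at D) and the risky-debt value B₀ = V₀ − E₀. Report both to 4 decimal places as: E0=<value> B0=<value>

Apply the equity-as-call identities (strike 385.2991, horizon 9.9621 years):
d₁ = [ln(V₀/D) + (r + σ²/2)T] / (σ√T)
   = [ln(580.7480/385.2991) + (0.0720 + 0.5·0.3940²)·9.9621] / (0.3940·√9.9621)
   = [0.410297 + 1.490509] / 1.243574 = 1.528503
d₂ = d₁ − σ√T = 1.528503 − 1.243574 = 0.284929
N(d₁) = 0.936806,  N(d₂) = 0.612151,  e^(−rT) = 0.488082
E₀ = V₀·N(d₁) − D·e^(−rT)·N(d₂)
   = 580.7480·0.936806 − 385.2991·0.488082·0.612151 = 428.928660
B₀ = V₀ − E₀ = 580.7480 − 428.928660 = 151.819340

E0=428.9287 B0=151.8193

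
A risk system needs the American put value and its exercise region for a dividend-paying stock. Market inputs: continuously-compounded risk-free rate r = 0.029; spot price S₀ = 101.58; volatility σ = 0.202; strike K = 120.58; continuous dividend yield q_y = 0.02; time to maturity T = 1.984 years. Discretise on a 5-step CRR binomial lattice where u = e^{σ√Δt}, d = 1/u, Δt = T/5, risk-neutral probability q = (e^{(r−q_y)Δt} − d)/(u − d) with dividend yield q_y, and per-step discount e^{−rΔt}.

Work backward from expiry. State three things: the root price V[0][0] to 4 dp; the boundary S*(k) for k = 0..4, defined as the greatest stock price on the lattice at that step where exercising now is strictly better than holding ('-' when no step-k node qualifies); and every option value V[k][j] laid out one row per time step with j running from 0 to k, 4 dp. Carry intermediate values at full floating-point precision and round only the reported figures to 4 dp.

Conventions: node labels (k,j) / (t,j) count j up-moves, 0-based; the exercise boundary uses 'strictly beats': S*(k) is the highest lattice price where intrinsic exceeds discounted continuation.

price = 22.7194
boundary = - - 78.7563 89.4431 101.5800
tree:
22.7194
31.5034 13.8342
41.8237 21.1795 6.2802
51.2336 31.1369 10.9974 1.3665
59.5192 41.8237 19.0000 2.6698 0.0000
66.8148 51.2336 31.1369 5.2162 0.0000 0.0000

Δt=0.39680, u=1.13569, d=0.88052, q=0.48225, disc=e^(-rΔt)=0.98856
k=5 terminal: V=max(K-S,0) → 66.8148 51.2336 31.1369 5.2162 0.0000 0.0000
k=4: j=0 S=61.0608 intr=59.5192 cont=58.6222 V=59.5192[EX]; j=1 S=78.7563 intr=41.8237 cont=41.0666 V=41.8237[EX]; j=2 S=101.5800 intr=19.0000 cont=18.4234 V=19.0000[EX]; j=3 S=131.0180 intr=0.0000 cont=2.6698 V=2.6698[hold]; j=4 S=168.9871 intr=0.0000 cont=0.0000 V=0.0000[hold]  S*(4)=101.5800
k=3: j=0 S=69.3464 intr=51.2336 cont=50.4021 V=51.2336[EX]; j=1 S=89.4431 intr=31.1369 cont=30.4643 V=31.1369[EX]; j=2 S=115.3638 intr=5.2162 cont=10.9974 V=10.9974[hold]; j=3 S=148.7963 intr=0.0000 cont=1.3665 V=1.3665[hold]  S*(3)=89.4431
k=2: j=0 S=78.7563 intr=41.8237 cont=41.0666 V=41.8237[EX]; j=1 S=101.5800 intr=19.0000 cont=21.1795 V=21.1795[hold]; j=2 S=131.0180 intr=0.0000 cont=6.2802 V=6.2802[hold]  S*(2)=78.7563
k=1: j=0 S=89.4431 intr=31.1369 cont=31.5034 V=31.5034[hold]; j=1 S=115.3638 intr=5.2162 cont=13.8342 V=13.8342[hold]  S*(1)=-
k=0: j=0 S=101.5800 intr=19.0000 cont=22.7194 V=22.7194[hold]  S*(0)=-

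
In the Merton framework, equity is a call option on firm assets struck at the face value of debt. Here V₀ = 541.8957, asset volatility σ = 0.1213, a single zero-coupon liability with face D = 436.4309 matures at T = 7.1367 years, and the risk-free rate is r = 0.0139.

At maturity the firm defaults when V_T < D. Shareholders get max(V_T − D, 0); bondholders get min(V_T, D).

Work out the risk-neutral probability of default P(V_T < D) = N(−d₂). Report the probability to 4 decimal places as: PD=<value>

Apply the equity-as-call identities (strike 436.4309, horizon 7.1367 years):
d₁ = [ln(V₀/D) + (r + σ²/2)T] / (σ√T)
   = [ln(541.8957/436.4309) + (0.0139 + 0.5·0.1213²)·7.1367] / (0.1213·√7.1367)
   = [0.216443 + 0.151704] / 0.324048 = 1.136088
d₂ = d₁ − σ√T = 1.136088 − 0.324048 = 0.812040
risk-neutral PD = N(−d₂) = N(-0.812040) = 0.208384

PD=0.2084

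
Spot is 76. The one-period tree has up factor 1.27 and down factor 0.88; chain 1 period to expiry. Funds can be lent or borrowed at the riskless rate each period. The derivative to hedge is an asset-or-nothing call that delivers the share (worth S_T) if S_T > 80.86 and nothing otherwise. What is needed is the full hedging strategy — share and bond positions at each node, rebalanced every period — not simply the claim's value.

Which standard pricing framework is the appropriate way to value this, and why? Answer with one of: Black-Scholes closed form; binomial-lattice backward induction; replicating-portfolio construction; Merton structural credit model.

framework: replicating-portfolio construction

Key observation: the deliverable is the dynamic trading strategy on the 1-step tree (spot 76, moves 1.27 and 0.88), so the valuation must go through the node-by-node replicating-portfolio solve.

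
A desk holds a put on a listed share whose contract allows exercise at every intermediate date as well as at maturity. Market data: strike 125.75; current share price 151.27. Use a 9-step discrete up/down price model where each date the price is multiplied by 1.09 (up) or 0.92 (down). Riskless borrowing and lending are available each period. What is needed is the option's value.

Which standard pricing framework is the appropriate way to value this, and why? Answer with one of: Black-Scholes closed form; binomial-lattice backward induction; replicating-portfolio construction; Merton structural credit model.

framework: binomial-lattice backward induction

Key observation: the exercise right at every one of the 9 steps is what matters: each node needs max(125.75 − S, continuation), which only the stepwise tree valuation starting from spot 151.27 delivers.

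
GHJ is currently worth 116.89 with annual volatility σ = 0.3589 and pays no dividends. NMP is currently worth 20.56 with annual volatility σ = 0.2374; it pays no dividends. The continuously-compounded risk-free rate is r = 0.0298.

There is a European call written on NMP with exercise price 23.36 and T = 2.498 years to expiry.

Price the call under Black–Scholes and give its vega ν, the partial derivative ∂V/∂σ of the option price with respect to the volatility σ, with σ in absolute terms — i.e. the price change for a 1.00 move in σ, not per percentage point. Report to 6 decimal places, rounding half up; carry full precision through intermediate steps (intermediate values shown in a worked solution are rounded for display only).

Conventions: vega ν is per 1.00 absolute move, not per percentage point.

price = 2.612376
ν = 12.950170

σ√T = 0.2374·√2.498 = 0.375212
d₁ = (ln(S/K) + (r+σ²/2)T) / (σ√T) = (ln(20.56/23.36) + (0.0298+0.2374²/2)·2.498) / 0.375212 = (-0.127678 + 0.144832) / 0.375212 = 0.045720
d₂ = d₁ − σ√T = 0.045720 − 0.375212 = -0.329492
e^{−rT} = 0.928263
N(d₁) = 0.518233,  N(d₂) = 0.370892
Call price V = S·N(d₁) − K·e^{−rT}·N(d₂) = 10.654878 − 8.042502 = 2.612376
φ(d₁) = (1/√(2π))·e^{−d₁²/2} = 0.398526
ν = S·φ(d₁)·√T = 12.950170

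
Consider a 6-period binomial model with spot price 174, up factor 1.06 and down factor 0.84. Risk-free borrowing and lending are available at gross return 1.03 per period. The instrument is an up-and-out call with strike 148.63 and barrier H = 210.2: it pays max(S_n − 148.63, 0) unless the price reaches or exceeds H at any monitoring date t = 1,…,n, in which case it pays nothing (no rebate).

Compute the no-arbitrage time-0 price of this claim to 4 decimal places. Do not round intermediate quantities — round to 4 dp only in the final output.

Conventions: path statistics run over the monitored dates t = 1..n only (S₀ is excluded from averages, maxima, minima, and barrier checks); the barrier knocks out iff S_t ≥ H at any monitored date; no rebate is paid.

Set p* = 0.8636 (from d < R < u); the path-dependent value is the discounted p*-expectation over all price paths.
Enumerate all 2^6 = 64 price paths (U = up ×1.06, D = down ×0.84); each path with k up-moves has probability p*^k·(1−p*)^(6−k).
DDDDDD: M=146.1600, payoff=0.0000, prob=0.000006
UDDDDD: M=184.4400, payoff=0.0000, prob=0.000041
DUDDDD: M=154.9296, payoff=0.0000, prob=0.000041
UUDDDD: M=195.5064, payoff=0.0000, prob=0.000258
DDUDDD: M=146.1600, payoff=0.0000, prob=0.000041
UDUDDD: M=184.4400, payoff=0.0000, prob=0.000258
DUUDDD: M=164.2254, payoff=0.0000, prob=0.000258
UUUDDD: M=207.2368, payoff=0.0000, prob=0.001633
DDDUDD: M=146.1600, payoff=0.0000, prob=0.000041
UDDUDD: M=184.4400, payoff=0.0000, prob=0.000258
DUDUDD: M=154.9296, payoff=0.0000, prob=0.000258
UUDUDD: M=195.5064, payoff=0.0000, prob=0.001633
DDUUDD: M=146.1600, payoff=0.0000, prob=0.000258
UDUUDD: M=184.4400, payoff=0.0000, prob=0.001633
DUUUDD: M=174.0789, payoff=0.0000, prob=0.001633
UUUUDD: M=219.6710, payoff=0.0000, prob=0.010345
DDDDUD: M=146.1600, payoff=0.0000, prob=0.000041
UDDDUD: M=184.4400, payoff=0.0000, prob=0.000258
DUDDUD: M=154.9296, payoff=0.0000, prob=0.000258
UUDDUD: M=195.5064, payoff=0.0000, prob=0.001633
DDUDUD: M=146.1600, payoff=0.0000, prob=0.000258
UDUDUD: M=184.4400, payoff=0.0000, prob=0.001633
DUUDUD: M=164.2254, payoff=0.0000, prob=0.001633
UUUDUD: M=207.2368, payoff=6.3699, prob=0.010345
DDDUUD: M=146.1600, payoff=0.0000, prob=0.000258
UDDUUD: M=184.4400, payoff=0.0000, prob=0.001633
DUDUUD: M=154.9296, payoff=0.0000, prob=0.001633
UUDUUD: M=195.5064, payoff=6.3699, prob=0.010345
DDUUUD: M=146.2263, payoff=0.0000, prob=0.001633
UDUUUD: M=184.5236, payoff=6.3699, prob=0.010345
DUUUUD: M=184.5236, payoff=6.3699, prob=0.010345
UUUUUD: M=232.8513, payoff=0.0000, prob=0.065517
DDDDDU: M=146.1600, payoff=0.0000, prob=0.000041
UDDDDU: M=184.4400, payoff=0.0000, prob=0.000258
DUDDDU: M=154.9296, payoff=0.0000, prob=0.000258
UUDDDU: M=195.5064, payoff=0.0000, prob=0.001633
DDUDDU: M=146.1600, payoff=0.0000, prob=0.000258
UDUDDU: M=184.4400, payoff=0.0000, prob=0.001633
DUUDDU: M=164.2254, payoff=0.0000, prob=0.001633
UUUDDU: M=207.2368, payoff=6.3699, prob=0.010345
DDDUDU: M=146.1600, payoff=0.0000, prob=0.000258
UDDUDU: M=184.4400, payoff=0.0000, prob=0.001633
DUDUDU: M=154.9296, payoff=0.0000, prob=0.001633
UUDUDU: M=195.5064, payoff=6.3699, prob=0.010345
DDUUDU: M=146.1600, payoff=0.0000, prob=0.001633
UDUUDU: M=184.4400, payoff=6.3699, prob=0.010345
DUUUDU: M=174.0789, payoff=6.3699, prob=0.010345
UUUUDU: M=219.6710, payoff=0.0000, prob=0.065517
DDDDUU: M=146.1600, payoff=0.0000, prob=0.000258
UDDDUU: M=184.4400, payoff=0.0000, prob=0.001633
DUDDUU: M=154.9296, payoff=0.0000, prob=0.001633
UUDDUU: M=195.5064, payoff=6.3699, prob=0.010345
DDUDUU: M=146.1600, payoff=0.0000, prob=0.001633
UDUDUU: M=184.4400, payoff=6.3699, prob=0.010345
DUUDUU: M=164.2254, payoff=6.3699, prob=0.010345
UUUDUU: M=207.2368, payoff=46.9651, prob=0.065517
DDDUUU: M=146.1600, payoff=0.0000, prob=0.001633
UDDUUU: M=184.4400, payoff=6.3699, prob=0.010345
DUDUUU: M=154.9999, payoff=6.3699, prob=0.010345
UUDUUU: M=195.5951, payoff=46.9651, prob=0.065517
DDUUUU: M=154.9999, payoff=6.3699, prob=0.010345
UDUUUU: M=195.5951, payoff=46.9651, prob=0.065517
DUUUUU: M=195.5951, payoff=46.9651, prob=0.065517
UUUUUU: M=246.8223, payoff=0.0000, prob=0.414940
Price = Σ prob·payoff / R^6 = 13.230538 / 1.194052 = 11.0804

price = 11.0804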